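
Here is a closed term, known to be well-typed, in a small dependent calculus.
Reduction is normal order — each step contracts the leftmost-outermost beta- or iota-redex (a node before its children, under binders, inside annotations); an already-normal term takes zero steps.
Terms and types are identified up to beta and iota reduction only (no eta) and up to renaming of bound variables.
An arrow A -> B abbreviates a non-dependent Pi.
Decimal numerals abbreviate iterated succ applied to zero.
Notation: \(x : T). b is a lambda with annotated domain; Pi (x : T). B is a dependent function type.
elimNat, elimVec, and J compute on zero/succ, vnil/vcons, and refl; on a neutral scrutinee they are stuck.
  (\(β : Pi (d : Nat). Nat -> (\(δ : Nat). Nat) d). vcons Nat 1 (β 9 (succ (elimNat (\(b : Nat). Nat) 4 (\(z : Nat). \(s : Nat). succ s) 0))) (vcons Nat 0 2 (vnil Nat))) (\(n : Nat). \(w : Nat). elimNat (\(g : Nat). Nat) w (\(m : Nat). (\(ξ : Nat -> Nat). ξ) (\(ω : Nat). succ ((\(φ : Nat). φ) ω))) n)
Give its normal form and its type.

normal form:
  vcons Nat 1 14 (vcons Nat 0 2 (vnil Nat))
type:
  Vec Nat 2
observation: normalization takes exactly 50 steps under the normal-order strategy.


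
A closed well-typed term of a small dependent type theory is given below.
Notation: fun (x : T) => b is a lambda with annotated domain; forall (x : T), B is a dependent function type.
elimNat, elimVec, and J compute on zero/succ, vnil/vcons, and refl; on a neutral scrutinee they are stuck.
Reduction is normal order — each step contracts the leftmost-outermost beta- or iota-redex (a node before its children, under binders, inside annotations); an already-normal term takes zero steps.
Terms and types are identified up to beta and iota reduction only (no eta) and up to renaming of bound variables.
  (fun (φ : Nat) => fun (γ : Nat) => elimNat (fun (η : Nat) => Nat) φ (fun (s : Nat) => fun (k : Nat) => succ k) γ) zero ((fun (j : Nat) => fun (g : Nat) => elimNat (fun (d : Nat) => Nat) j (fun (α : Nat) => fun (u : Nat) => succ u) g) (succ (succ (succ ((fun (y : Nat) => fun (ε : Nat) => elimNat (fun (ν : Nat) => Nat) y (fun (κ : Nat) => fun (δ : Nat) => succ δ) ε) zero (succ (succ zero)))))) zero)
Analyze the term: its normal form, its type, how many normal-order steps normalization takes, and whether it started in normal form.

normal form:
  succ (succ (succ (succ (succ zero))))
type:
  Nat
reduction steps (normal order): 30
started in normal form: no
first contracted redex: a beta-redex


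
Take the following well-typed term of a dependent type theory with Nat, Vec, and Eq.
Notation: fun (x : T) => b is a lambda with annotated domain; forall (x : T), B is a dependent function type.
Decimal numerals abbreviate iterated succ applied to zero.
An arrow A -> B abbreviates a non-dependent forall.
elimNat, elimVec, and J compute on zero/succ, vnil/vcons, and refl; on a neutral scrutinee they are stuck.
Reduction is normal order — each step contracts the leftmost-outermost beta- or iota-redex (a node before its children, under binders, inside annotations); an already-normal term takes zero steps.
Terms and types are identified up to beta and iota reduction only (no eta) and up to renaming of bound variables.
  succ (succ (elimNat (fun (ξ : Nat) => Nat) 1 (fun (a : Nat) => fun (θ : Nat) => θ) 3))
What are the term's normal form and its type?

normal form:
  3
inferred type:
  Nat
observation: contracting an elimNat iota-redex first, the term normalizes in 10 steps.


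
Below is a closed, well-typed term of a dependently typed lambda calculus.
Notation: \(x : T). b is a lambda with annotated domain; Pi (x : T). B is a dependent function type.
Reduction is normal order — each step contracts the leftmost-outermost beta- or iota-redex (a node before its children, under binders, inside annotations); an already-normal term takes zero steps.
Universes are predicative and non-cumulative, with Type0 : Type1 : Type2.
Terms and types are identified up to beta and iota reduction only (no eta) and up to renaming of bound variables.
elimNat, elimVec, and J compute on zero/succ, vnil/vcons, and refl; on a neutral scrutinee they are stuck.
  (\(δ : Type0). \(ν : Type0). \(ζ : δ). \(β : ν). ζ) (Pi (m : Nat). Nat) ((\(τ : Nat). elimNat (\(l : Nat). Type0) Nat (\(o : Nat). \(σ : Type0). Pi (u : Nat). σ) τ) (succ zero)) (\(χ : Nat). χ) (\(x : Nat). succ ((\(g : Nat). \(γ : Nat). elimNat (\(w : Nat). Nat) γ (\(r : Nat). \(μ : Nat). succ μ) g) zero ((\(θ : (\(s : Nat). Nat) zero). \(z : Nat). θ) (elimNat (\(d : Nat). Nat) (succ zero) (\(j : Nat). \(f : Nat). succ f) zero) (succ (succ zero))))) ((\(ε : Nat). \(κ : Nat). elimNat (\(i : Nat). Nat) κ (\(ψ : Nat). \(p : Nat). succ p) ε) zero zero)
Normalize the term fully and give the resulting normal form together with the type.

reduced normal form:
  zero
type:
  Nat


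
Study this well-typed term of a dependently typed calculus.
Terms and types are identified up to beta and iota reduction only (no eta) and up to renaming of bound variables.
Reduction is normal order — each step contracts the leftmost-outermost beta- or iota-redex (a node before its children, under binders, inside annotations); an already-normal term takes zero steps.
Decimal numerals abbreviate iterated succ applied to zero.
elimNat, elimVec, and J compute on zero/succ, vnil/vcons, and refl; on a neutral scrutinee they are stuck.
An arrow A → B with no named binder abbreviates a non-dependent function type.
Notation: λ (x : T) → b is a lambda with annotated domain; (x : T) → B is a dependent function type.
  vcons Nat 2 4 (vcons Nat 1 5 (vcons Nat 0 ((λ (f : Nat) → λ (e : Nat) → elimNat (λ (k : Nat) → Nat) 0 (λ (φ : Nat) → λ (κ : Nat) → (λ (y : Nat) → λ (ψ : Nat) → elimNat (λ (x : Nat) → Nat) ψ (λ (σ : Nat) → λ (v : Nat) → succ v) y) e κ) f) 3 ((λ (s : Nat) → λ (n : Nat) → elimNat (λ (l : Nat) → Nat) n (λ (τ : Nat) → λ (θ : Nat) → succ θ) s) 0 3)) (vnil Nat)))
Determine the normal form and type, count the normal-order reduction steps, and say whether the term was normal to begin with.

reduced normal form:
  vcons Nat 2 4 (vcons Nat 1 5 (vcons Nat 0 9 (vnil Nat)))
type:
  Vec Nat 3
steps to reach normal form (normal order): 57
term was already normal: no
first contracted redex: a beta-redex


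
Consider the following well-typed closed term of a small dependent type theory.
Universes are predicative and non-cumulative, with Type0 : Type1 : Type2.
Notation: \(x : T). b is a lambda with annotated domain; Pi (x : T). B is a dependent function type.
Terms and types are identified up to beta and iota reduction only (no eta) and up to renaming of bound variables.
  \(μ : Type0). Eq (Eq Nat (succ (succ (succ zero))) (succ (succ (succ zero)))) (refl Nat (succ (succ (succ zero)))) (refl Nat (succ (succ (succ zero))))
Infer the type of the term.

the term's type:
  Pi (μ : Type0). Type0


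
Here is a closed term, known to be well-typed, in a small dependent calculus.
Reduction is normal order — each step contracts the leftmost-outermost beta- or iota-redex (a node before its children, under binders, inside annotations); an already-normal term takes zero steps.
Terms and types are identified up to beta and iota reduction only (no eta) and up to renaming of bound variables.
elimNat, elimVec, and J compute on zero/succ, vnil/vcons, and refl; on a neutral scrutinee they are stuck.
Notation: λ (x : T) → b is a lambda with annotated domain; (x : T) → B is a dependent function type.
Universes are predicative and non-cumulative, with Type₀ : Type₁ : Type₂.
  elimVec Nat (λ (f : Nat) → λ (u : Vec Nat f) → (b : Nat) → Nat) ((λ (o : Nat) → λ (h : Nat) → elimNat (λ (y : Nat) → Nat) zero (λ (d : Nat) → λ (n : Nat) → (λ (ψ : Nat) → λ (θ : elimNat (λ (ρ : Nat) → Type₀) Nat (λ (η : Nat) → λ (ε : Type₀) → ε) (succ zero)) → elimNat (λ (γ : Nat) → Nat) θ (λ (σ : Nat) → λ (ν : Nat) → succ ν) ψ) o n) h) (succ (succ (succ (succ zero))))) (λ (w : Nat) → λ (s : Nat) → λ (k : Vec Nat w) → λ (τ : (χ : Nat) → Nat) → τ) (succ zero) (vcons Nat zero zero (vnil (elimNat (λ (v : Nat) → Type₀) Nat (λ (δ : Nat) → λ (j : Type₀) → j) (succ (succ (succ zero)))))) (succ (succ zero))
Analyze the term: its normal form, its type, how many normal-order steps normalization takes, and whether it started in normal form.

normal form:
  succ (succ (succ (succ (succ (succ (succ (succ zero)))))))
type:
  Nat
normal-order step count: 45
started in normal form: no
first redex: an elimVec iota-redex


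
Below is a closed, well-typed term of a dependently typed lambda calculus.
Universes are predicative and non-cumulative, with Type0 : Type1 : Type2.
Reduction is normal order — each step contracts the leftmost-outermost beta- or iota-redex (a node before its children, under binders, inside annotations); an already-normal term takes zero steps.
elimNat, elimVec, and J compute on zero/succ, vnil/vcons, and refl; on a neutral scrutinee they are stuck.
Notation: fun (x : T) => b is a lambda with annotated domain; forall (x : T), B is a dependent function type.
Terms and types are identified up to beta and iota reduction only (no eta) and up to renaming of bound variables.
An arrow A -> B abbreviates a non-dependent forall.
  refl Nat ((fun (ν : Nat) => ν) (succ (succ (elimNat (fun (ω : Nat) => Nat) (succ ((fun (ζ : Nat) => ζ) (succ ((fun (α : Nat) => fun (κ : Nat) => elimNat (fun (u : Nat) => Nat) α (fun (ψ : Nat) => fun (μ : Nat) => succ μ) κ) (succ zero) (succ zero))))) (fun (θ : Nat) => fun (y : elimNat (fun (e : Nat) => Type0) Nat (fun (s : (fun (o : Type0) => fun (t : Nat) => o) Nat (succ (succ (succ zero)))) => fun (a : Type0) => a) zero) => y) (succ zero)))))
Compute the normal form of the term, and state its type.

normal form:
  refl Nat (succ (succ (succ (succ (succ (succ zero))))))
type:
  Eq Nat (succ (succ (succ (succ (succ (succ zero)))))) (succ (succ (succ (succ (succ (succ zero))))))


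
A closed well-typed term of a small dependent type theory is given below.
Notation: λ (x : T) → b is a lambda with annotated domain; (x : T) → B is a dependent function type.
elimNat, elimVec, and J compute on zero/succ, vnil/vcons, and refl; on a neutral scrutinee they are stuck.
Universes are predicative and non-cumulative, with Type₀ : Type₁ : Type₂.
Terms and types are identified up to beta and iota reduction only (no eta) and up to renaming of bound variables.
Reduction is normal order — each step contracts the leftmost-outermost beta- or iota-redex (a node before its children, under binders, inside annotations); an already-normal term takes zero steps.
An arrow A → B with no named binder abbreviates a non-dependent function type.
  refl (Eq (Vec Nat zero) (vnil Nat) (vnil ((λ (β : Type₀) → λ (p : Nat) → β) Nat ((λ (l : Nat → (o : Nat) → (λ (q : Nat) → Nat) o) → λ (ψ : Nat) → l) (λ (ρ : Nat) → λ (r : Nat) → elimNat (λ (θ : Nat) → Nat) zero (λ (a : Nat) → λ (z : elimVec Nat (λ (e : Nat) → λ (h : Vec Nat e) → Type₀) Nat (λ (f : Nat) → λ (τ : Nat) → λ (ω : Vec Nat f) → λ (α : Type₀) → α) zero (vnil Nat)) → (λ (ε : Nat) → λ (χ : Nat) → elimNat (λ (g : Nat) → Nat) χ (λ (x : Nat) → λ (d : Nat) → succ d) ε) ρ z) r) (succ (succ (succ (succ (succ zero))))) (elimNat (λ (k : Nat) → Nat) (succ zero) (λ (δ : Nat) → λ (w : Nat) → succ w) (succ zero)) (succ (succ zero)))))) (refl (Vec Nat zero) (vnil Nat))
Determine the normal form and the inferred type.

reduced normal form:
  refl (Eq (Vec Nat zero) (vnil Nat) (vnil Nat)) (refl (Vec Nat zero) (vnil Nat))
the term's type:
  Eq (Eq (Vec Nat zero) (vnil Nat) (vnil Nat)) (refl (Vec Nat zero) (vnil Nat)) (refl (Vec Nat zero) (vnil Nat))
observation: the term reaches its normal form after 2 normal-order steps.


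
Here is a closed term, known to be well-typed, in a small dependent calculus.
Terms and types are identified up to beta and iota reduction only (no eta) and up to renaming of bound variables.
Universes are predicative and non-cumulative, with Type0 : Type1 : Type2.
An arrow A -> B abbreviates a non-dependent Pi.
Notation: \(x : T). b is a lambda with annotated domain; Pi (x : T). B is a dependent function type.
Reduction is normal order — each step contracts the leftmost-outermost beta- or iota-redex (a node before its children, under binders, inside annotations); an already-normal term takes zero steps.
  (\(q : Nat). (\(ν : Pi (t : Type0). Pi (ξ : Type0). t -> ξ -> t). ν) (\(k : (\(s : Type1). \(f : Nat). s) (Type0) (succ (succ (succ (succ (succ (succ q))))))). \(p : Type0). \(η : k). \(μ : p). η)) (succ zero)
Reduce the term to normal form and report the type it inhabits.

resulting normal form:
  \(q : Type0). \(ν : Type0). \(t : q). \(ξ : ν). t
inferred type:
  Pi (q : Type0). Pi (ν : Type0). q -> ν -> q
observation: normalization takes exactly 4 steps under the normal-order strategy.


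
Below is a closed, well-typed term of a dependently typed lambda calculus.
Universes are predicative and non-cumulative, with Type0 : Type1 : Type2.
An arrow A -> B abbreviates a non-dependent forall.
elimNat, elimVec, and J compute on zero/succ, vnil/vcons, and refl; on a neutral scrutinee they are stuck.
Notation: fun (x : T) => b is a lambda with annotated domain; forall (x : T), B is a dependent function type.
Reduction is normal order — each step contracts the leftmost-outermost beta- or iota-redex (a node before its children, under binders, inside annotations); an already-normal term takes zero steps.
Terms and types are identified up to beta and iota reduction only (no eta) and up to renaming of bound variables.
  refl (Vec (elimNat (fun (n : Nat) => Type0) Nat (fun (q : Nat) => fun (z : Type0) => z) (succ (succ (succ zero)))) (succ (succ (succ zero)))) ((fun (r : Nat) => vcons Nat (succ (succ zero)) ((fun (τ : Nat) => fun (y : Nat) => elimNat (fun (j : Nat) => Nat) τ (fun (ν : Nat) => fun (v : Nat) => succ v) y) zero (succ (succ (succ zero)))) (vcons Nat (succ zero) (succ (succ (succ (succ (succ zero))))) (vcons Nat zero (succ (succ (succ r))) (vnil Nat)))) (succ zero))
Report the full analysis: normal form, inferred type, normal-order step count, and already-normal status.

reduced normal form:
  refl (Vec Nat (succ (succ (succ zero)))) (vcons Nat (succ (succ zero)) (succ (succ (succ zero))) (vcons Nat (succ zero) (succ (succ (succ (succ (succ zero))))) (vcons Nat zero (succ (succ (succ (succ zero)))) (vnil Nat))))
the term's type:
  Eq (Vec Nat (succ (succ (succ zero)))) (vcons Nat (succ (succ zero)) (succ (succ (succ zero))) (vcons Nat (succ zero) (succ (succ (succ (succ (succ zero))))) (vcons Nat zero (succ (succ (succ (succ zero)))) (vnil Nat)))) (vcons Nat (succ (succ zero)) (succ (succ (succ zero))) (vcons Nat (succ zero) (succ (succ (succ (succ (succ zero))))) (vcons Nat zero (succ (succ (succ (succ zero)))) (vnil Nat))))
normal-order step count: 23
term was already normal: no
first contracted redex: an elimNat iota-redex


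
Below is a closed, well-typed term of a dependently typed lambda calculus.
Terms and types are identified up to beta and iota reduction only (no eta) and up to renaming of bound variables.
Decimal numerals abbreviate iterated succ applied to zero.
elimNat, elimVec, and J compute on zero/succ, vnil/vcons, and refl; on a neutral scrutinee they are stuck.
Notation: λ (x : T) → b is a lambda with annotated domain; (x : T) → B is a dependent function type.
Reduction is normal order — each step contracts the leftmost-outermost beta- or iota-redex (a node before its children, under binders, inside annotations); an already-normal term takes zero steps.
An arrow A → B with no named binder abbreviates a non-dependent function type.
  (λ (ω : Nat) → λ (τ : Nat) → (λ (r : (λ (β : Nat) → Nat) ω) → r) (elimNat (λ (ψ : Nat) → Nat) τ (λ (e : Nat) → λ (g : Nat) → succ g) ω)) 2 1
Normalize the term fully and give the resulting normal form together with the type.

reduced normal form:
  3
type:
  Nat


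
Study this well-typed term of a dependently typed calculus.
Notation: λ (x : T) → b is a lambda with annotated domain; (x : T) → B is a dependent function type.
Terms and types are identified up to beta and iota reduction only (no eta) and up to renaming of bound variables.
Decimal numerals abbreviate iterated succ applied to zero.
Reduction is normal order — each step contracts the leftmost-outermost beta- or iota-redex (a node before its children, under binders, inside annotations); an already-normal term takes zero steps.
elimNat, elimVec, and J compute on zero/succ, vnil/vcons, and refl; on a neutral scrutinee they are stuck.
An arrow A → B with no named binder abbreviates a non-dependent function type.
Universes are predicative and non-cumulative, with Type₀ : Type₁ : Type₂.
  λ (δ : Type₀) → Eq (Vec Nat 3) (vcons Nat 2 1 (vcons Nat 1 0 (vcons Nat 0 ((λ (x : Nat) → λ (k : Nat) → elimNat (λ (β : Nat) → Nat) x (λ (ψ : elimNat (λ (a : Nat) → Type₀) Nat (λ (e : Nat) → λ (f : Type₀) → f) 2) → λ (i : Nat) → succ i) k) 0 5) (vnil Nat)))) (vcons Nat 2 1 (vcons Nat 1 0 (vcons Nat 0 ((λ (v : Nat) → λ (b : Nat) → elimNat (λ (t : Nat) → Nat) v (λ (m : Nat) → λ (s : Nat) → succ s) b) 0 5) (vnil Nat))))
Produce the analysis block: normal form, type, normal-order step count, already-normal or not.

resulting normal form:
  λ (δ : Type₀) → Eq (Vec Nat 3) (vcons Nat 2 1 (vcons Nat 1 0 (vcons Nat 0 5 (vnil Nat)))) (vcons Nat 2 1 (vcons Nat 1 0 (vcons Nat 0 5 (vnil Nat))))
type:
  Type₀ → Type₀
normal-order step count: 36
already normal: no
first redex: a beta-redex


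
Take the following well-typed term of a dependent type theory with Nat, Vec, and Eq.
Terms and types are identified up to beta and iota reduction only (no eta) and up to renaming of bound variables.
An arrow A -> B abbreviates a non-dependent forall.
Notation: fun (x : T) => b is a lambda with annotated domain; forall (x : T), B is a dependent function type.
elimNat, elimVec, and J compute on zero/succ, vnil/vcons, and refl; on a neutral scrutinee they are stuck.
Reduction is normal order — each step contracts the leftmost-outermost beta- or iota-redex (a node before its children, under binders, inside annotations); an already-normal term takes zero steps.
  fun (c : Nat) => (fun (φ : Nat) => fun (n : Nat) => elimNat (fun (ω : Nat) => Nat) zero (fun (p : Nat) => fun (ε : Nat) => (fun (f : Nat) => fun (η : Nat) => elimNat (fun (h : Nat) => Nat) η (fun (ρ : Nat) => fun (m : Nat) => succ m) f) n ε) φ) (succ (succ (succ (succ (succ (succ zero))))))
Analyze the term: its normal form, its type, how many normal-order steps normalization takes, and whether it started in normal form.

resulting normal form:
  fun (c : Nat) => fun (φ : Nat) => elimNat (fun (n : Nat) => Nat) (elimNat (fun (ω : Nat) => Nat) (elimNat (fun (p : Nat) => Nat) (elimNat (fun (ε : Nat) => Nat) (elimNat (fun (f : Nat) => Nat) (elimNat (fun (η : Nat) => Nat) zero (fun (h : Nat) => fun (ρ : Nat) => succ ρ) φ) (fun (m : Nat) => fun (i : Nat) => succ i) φ) (fun (ψ : Nat) => fun (s : Nat) => succ s) φ) (fun (d : Nat) => fun (α : Nat) => succ α) φ) (fun (χ : Nat) => fun (a : Nat) => succ a) φ) (fun (r : Nat) => fun (μ : Nat) => succ μ) φ
the term's type:
  Nat -> Nat -> Nat
normal-order step count: 32
already normal: no
first contracted redex: a beta-redex


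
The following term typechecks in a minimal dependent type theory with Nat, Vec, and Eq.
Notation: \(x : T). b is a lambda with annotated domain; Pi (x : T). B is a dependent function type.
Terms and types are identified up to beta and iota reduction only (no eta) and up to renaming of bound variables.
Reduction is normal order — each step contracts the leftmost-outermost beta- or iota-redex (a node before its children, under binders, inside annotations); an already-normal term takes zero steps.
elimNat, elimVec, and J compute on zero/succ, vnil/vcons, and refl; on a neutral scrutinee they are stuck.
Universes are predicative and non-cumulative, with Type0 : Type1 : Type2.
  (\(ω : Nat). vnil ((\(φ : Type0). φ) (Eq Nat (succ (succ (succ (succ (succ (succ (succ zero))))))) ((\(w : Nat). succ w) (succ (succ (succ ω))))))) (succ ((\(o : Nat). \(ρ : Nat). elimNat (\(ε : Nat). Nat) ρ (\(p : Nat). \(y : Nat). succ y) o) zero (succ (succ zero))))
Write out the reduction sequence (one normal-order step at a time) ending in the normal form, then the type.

normal-order reduction sequence:
  (\(ω : Nat). vnil ((\(φ : Type0). φ) (Eq Nat (succ (succ (succ (succ (succ (succ (succ zero))))))) ((\(w : Nat). succ w) (succ (succ (succ ω))))))) (succ ((\(o : Nat). \(ρ : Nat). elimNat (\(ε : Nat). Nat) ρ (\(p : Nat). \(y : Nat). succ y) o) zero (succ (succ zero))))
  ~> vnil ((\(ω : Type0). ω) (Eq Nat (succ (succ (succ (succ (succ (succ (succ zero))))))) ((\(φ : Nat). succ φ) (succ (succ (succ (succ ((\(w : Nat). \(o : Nat). elimNat (\(ρ : Nat). Nat) o (\(ε : Nat). \(p : Nat). succ p) w) zero (succ (succ zero))))))))))
  ~> vnil (Eq Nat (succ (succ (succ (succ (succ (succ (succ zero))))))) ((\(ω : Nat). succ ω) (succ (succ (succ (succ ((\(φ : Nat). \(w : Nat). elimNat (\(o : Nat). Nat) w (\(ρ : Nat). \(ε : Nat). succ ε) φ) zero (succ (succ zero)))))))))
  ~> vnil (Eq Nat (succ (succ (succ (succ (succ (succ (succ zero))))))) (succ (succ (succ (succ (succ ((\(ω : Nat). \(φ : Nat). elimNat (\(w : Nat). Nat) φ (\(o : Nat). \(ρ : Nat). succ ρ) ω) zero (succ (succ zero)))))))))
  ~> vnil (Eq Nat (succ (succ (succ (succ (succ (succ (succ zero))))))) (succ (succ (succ (succ (succ ((\(ω : Nat). elimNat (\(φ : Nat). Nat) ω (\(w : Nat). \(o : Nat). succ o) zero) (succ (succ zero)))))))))
  ~> vnil (Eq Nat (succ (succ (succ (succ (succ (succ (succ zero))))))) (succ (succ (succ (succ (succ (elimNat (\(ω : Nat). Nat) (succ (succ zero)) (\(φ : Nat). \(w : Nat). succ w) zero)))))))
  ~> vnil (Eq Nat (succ (succ (succ (succ (succ (succ (succ zero))))))) (succ (succ (succ (succ (succ (succ (succ zero))))))))
the term's type:
  Vec (Eq Nat (succ (succ (succ (succ (succ (succ (succ zero))))))) (succ (succ (succ (succ (succ (succ (succ zero)))))))) zero


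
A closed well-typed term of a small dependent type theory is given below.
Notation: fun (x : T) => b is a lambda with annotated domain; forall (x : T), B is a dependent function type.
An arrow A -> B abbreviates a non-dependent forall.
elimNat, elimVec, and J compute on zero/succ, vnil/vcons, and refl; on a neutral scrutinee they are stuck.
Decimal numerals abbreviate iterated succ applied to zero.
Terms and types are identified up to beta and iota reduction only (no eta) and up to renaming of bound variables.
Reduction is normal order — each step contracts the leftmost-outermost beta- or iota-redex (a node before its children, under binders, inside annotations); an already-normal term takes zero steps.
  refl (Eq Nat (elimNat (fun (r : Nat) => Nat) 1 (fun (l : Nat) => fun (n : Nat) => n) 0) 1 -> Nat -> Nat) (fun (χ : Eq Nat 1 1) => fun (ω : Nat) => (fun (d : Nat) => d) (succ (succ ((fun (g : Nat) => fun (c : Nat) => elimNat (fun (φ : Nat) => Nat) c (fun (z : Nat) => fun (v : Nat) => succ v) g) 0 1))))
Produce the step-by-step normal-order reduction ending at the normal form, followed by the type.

normal-order reduction:
  refl (Eq Nat (elimNat (fun (r : Nat) => Nat) 1 (fun (l : Nat) => fun (n : Nat) => n) 0) 1 -> Nat -> Nat) (fun (χ : Eq Nat 1 1) => fun (ω : Nat) => (fun (d : Nat) => d) (succ (succ ((fun (g : Nat) => fun (c : Nat) => elimNat (fun (φ : Nat) => Nat) c (fun (z : Nat) => fun (v : Nat) => succ v) g) 0 1))))
  ~> refl (Eq Nat 1 1 -> Nat -> Nat) (fun (r : Eq Nat 1 1) => fun (l : Nat) => (fun (n : Nat) => n) (succ (succ ((fun (χ : Nat) => fun (ω : Nat) => elimNat (fun (d : Nat) => Nat) ω (fun (g : Nat) => fun (c : Nat) => succ c) χ) 0 1))))
  ~> refl (Eq Nat 1 1 -> Nat -> Nat) (fun (r : Eq Nat 1 1) => fun (l : Nat) => succ (succ ((fun (n : Nat) => fun (χ : Nat) => elimNat (fun (ω : Nat) => Nat) χ (fun (d : Nat) => fun (g : Nat) => succ g) n) 0 1)))
  ~> refl (Eq Nat 1 1 -> Nat -> Nat) (fun (r : Eq Nat 1 1) => fun (l : Nat) => succ (succ ((fun (n : Nat) => elimNat (fun (χ : Nat) => Nat) n (fun (ω : Nat) => fun (d : Nat) => succ d) 0) 1)))
  ~> refl (Eq Nat 1 1 -> Nat -> Nat) (fun (r : Eq Nat 1 1) => fun (l : Nat) => succ (succ (elimNat (fun (n : Nat) => Nat) 1 (fun (χ : Nat) => fun (ω : Nat) => succ ω) 0)))
  ~> refl (Eq Nat 1 1 -> Nat -> Nat) (fun (r : Eq Nat 1 1) => fun (l : Nat) => 3)
type:
  Eq (Eq Nat 1 1 -> Nat -> Nat) (fun (r : Eq Nat 1 1) => fun (l : Nat) => 3) (fun (n : Eq Nat 1 1) => fun (χ : Nat) => 3)


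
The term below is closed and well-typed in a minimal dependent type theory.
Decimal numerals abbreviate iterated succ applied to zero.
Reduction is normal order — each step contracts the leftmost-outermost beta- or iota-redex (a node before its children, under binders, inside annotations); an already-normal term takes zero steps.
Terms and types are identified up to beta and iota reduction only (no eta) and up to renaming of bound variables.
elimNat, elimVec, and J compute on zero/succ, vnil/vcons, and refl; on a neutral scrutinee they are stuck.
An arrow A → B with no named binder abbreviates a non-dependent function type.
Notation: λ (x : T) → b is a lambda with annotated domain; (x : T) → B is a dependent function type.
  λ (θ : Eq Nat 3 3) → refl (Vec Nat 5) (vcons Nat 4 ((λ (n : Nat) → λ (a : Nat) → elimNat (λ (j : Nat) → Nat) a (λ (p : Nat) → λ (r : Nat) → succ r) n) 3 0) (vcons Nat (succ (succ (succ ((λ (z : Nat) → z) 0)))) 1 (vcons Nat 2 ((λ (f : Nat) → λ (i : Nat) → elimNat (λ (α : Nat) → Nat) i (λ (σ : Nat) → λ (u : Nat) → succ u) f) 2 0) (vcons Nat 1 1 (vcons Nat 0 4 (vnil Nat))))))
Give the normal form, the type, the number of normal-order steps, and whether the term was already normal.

reduced normal form:
  λ (θ : Eq Nat 3 3) → refl (Vec Nat 5) (vcons Nat 4 3 (vcons Nat 3 1 (vcons Nat 2 2 (vcons Nat 1 1 (vcons Nat 0 4 (vnil Nat))))))
inferred type:
  Eq Nat 3 3 → Eq (Vec Nat 5) (vcons Nat 4 3 (vcons Nat 3 1 (vcons Nat 2 2 (vcons Nat 1 1 (vcons Nat 0 4 (vnil Nat)))))) (vcons Nat 4 3 (vcons Nat 3 1 (vcons Nat 2 2 (vcons Nat 1 1 (vcons Nat 0 4 (vnil Nat))))))
normal-order step count: 22
already normal: no
first contracted redex: a beta-redex


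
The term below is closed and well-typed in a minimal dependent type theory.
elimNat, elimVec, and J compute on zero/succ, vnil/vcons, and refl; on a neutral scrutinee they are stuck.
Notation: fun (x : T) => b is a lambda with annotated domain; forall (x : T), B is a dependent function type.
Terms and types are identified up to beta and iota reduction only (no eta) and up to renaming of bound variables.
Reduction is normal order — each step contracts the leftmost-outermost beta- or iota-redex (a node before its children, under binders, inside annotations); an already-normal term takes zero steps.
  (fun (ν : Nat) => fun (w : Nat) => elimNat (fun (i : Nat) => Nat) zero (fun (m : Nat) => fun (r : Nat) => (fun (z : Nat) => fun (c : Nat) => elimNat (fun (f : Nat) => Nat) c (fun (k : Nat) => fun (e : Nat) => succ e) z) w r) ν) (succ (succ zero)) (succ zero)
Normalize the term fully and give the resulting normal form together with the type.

normal form:
  succ (succ zero)
inferred type:
  Nat


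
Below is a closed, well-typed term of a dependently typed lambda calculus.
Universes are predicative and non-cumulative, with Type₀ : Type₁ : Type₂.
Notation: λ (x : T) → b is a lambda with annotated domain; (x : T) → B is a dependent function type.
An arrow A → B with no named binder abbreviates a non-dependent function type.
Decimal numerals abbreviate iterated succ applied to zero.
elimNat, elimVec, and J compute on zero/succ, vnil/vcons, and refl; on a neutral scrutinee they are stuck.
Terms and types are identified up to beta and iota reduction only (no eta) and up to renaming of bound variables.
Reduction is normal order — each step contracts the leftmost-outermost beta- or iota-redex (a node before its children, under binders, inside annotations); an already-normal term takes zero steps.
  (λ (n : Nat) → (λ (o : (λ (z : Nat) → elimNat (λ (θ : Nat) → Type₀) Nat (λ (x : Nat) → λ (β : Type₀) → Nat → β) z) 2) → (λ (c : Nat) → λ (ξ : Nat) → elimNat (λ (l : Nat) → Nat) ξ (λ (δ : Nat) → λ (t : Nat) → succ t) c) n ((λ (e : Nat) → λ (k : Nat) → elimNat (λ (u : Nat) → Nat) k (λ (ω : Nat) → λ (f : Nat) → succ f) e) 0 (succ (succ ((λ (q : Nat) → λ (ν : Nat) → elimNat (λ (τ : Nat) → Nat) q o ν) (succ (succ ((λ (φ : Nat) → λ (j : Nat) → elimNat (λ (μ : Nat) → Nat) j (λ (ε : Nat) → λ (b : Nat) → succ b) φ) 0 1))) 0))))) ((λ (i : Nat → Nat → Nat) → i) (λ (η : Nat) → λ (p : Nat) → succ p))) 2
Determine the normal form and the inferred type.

resulting normal form:
  7
inferred type:
  Nat
observation: normalization takes exactly 20 steps under the normal-order strategy.


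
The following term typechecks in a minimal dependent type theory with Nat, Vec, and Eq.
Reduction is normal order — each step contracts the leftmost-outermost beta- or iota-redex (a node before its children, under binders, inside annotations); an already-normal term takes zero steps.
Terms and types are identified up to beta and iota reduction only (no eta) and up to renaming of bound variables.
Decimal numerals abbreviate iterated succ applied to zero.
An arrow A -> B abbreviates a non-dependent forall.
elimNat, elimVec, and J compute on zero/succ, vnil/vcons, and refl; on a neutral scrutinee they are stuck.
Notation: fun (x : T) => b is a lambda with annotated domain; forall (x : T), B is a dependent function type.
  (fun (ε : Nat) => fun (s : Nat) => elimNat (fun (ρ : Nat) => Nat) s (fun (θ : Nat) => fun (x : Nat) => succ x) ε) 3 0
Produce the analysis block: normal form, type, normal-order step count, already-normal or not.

normal form:
  3
inferred type:
  Nat
reduction steps (normal order): 12
term was already normal: no
first contracted redex: a beta-redex


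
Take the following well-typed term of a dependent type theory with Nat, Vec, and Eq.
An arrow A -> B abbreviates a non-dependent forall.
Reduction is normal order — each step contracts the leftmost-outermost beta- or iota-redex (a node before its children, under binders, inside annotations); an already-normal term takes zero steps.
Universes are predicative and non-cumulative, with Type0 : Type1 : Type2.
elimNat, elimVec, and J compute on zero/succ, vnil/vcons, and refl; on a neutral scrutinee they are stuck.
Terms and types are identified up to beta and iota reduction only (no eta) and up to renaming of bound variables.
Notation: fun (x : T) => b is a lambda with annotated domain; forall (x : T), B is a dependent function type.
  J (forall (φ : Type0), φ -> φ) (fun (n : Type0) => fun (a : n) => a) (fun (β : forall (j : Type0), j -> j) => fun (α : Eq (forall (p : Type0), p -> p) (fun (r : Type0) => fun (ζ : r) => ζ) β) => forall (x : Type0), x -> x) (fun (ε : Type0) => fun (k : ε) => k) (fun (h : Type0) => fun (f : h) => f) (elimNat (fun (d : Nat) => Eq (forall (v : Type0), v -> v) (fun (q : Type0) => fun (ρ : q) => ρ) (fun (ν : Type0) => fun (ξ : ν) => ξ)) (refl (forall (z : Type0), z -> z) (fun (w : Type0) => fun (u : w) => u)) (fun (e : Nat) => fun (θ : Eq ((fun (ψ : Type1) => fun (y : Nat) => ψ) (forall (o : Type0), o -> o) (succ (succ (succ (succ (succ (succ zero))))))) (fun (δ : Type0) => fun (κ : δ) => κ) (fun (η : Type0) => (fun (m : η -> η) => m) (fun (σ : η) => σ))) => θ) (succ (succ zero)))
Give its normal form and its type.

reduced normal form:
  fun (φ : Type0) => fun (n : φ) => n
type:
  forall (φ : Type0), φ -> φ


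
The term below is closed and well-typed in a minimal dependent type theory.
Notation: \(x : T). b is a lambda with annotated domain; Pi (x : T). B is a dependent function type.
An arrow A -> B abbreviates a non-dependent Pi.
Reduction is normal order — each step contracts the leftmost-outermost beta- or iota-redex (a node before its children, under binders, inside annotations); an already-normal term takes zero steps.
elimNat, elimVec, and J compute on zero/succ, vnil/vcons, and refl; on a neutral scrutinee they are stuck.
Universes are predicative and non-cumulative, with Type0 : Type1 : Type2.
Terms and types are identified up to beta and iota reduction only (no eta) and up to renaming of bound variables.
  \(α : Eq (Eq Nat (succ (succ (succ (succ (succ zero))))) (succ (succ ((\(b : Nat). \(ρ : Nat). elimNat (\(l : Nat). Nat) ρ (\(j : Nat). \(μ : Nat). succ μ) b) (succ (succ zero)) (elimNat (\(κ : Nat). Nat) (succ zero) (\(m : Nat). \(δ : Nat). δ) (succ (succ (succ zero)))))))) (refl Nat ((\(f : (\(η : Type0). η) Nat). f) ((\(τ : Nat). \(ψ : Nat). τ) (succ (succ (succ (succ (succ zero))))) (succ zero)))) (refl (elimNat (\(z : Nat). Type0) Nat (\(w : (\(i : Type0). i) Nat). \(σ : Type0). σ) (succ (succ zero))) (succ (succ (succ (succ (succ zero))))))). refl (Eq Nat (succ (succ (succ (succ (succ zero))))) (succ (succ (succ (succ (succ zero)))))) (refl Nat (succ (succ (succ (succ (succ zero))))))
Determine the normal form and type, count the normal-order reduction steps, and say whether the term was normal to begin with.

normal form:
  \(α : Eq (Eq Nat (succ (succ (succ (succ (succ zero))))) (succ (succ (succ (succ (succ zero)))))) (refl Nat (succ (succ (succ (succ (succ zero)))))) (refl Nat (succ (succ (succ (succ (succ zero))))))). refl (Eq Nat (succ (succ (succ (succ (succ zero))))) (succ (succ (succ (succ (succ zero)))))) (refl Nat (succ (succ (succ (succ (succ zero))))))
type:
  Eq (Eq Nat (succ (succ (succ (succ (succ zero))))) (succ (succ (succ (succ (succ zero)))))) (refl Nat (succ (succ (succ (succ (succ zero)))))) (refl Nat (succ (succ (succ (succ (succ zero)))))) -> Eq (Eq Nat (succ (succ (succ (succ (succ zero))))) (succ (succ (succ (succ (succ zero)))))) (refl Nat (succ (succ (succ (succ (succ zero)))))) (refl Nat (succ (succ (succ (succ (succ zero))))))
reduction steps (normal order): 29
started in normal form: no
first redex: a beta-redex


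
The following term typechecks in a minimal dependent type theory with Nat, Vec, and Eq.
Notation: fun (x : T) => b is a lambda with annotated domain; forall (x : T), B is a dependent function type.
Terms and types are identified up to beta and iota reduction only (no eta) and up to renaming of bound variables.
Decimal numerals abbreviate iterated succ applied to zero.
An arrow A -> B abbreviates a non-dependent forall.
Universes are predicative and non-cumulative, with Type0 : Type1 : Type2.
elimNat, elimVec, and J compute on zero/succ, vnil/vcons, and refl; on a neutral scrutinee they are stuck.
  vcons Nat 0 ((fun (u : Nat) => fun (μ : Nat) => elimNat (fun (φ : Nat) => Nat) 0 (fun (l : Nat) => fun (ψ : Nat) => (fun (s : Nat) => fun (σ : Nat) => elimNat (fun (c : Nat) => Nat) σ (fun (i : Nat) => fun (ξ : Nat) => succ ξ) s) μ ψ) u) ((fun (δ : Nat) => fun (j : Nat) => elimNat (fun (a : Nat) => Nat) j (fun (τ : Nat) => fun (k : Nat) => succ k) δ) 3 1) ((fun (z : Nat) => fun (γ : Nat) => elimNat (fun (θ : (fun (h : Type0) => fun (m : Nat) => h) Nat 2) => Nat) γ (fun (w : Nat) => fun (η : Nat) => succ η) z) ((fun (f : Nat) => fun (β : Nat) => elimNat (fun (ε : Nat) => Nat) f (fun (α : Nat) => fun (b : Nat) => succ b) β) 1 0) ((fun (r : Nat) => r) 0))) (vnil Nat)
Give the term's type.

the term's type:
  Vec Nat 1


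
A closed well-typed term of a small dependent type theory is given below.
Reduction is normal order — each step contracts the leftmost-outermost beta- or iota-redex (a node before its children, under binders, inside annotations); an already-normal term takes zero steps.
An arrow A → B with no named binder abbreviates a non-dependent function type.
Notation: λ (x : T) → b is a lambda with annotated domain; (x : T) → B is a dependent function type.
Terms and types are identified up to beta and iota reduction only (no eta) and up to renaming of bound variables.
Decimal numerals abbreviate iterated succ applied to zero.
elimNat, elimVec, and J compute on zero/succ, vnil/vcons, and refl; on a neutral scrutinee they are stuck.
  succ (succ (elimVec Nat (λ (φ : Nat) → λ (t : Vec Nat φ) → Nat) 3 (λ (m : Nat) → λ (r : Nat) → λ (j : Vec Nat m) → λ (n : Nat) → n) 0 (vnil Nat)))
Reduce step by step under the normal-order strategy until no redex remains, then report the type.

normal-order reduction:
  succ (succ (elimVec Nat (λ (φ : Nat) → λ (t : Vec Nat φ) → Nat) 3 (λ (m : Nat) → λ (r : Nat) → λ (j : Vec Nat m) → λ (n : Nat) → n) 0 (vnil Nat)))
  ~> 5
type:
  Nat


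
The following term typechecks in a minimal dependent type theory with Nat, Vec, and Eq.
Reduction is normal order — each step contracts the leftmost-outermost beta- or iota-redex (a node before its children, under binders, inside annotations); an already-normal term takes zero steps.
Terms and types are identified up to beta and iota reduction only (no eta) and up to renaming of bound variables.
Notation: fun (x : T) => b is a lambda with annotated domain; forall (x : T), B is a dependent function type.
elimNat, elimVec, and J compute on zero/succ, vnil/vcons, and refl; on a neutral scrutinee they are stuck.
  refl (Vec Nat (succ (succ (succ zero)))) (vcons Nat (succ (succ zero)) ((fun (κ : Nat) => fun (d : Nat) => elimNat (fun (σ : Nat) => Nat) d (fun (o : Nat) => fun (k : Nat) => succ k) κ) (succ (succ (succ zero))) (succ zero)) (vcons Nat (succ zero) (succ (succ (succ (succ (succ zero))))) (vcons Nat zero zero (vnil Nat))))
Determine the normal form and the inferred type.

resulting normal form:
  refl (Vec Nat (succ (succ (succ zero)))) (vcons Nat (succ (succ zero)) (succ (succ (succ (succ zero)))) (vcons Nat (succ zero) (succ (succ (succ (succ (succ zero))))) (vcons Nat zero zero (vnil Nat))))
the term's type:
  Eq (Vec Nat (succ (succ (succ zero)))) (vcons Nat (succ (succ zero)) (succ (succ (succ (succ zero)))) (vcons Nat (succ zero) (succ (succ (succ (succ (succ zero))))) (vcons Nat zero zero (vnil Nat)))) (vcons Nat (succ (succ zero)) (succ (succ (succ (succ zero)))) (vcons Nat (succ zero) (succ (succ (succ (succ (succ zero))))) (vcons Nat zero zero (vnil Nat))))


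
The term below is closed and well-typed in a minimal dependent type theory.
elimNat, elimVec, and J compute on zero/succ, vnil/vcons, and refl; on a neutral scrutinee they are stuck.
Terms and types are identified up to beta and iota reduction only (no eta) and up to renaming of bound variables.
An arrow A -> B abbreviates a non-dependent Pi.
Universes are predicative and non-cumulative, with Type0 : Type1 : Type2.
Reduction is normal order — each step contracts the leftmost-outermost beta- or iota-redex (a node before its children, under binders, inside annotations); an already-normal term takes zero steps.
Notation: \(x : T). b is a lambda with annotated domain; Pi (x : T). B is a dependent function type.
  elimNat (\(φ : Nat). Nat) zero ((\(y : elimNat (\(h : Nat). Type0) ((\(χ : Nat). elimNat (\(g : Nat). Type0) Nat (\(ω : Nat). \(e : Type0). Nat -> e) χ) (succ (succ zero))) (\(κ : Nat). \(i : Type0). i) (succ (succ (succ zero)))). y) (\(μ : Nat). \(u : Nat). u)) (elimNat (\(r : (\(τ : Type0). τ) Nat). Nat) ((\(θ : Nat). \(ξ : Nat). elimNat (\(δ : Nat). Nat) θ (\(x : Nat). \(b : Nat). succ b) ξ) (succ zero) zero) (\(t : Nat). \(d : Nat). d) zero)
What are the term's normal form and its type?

normal form:
  zero
inferred type:
  Nat


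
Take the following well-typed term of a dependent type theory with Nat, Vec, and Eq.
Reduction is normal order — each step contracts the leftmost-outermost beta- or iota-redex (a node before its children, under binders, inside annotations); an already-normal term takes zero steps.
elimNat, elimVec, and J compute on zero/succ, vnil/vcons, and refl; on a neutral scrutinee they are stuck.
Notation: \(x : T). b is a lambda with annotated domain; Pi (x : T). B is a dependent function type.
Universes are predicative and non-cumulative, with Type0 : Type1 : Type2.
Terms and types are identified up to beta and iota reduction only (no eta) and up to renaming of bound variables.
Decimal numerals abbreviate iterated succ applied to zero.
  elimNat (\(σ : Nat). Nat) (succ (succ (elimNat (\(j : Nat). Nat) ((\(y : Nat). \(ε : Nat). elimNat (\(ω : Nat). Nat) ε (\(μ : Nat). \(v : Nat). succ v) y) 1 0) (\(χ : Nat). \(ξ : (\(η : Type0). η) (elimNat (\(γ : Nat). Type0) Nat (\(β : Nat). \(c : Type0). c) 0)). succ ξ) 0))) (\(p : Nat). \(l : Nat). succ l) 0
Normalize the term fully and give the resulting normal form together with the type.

resulting normal form:
  3
the term's type:
  Nat
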